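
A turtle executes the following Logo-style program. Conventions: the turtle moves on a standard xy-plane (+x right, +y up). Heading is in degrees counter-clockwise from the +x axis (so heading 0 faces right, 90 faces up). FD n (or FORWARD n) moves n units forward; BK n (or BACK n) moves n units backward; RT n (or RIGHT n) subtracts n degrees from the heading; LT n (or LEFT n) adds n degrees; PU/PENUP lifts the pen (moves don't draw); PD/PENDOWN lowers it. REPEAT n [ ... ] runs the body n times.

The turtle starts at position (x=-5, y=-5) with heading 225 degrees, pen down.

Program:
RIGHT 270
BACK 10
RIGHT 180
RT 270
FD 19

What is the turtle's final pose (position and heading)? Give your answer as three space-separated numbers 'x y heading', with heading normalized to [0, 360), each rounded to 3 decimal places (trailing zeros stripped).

Answer: -25.506 -11.364 225

Derivation:
Executing turtle program step by step:
Start: pos=(-5,-5), heading=225, pen down
RT 270: heading 225 -> 315
BK 10: (-5,-5) -> (-12.071,2.071) [heading=315, draw]
RT 180: heading 315 -> 135
RT 270: heading 135 -> 225
FD 19: (-12.071,2.071) -> (-25.506,-11.364) [heading=225, draw]
Final: pos=(-25.506,-11.364), heading=225, 2 segment(s) drawn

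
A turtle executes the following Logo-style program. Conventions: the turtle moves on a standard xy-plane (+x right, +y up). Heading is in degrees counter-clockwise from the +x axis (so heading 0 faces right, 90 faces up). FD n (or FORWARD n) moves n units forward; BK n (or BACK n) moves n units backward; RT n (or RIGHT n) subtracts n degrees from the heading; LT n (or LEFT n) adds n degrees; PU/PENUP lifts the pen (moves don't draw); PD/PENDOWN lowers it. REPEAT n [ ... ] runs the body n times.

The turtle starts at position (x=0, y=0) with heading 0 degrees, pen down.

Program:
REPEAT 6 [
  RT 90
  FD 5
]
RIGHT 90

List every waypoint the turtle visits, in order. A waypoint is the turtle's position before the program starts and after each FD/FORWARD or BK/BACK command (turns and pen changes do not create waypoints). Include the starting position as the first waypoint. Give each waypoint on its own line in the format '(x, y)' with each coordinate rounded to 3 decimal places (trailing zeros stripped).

Answer: (0, 0)
(0, -5)
(-5, -5)
(-5, 0)
(0, 0)
(0, -5)
(-5, -5)

Derivation:
Executing turtle program step by step:
Start: pos=(0,0), heading=0, pen down
REPEAT 6 [
  -- iteration 1/6 --
  RT 90: heading 0 -> 270
  FD 5: (0,0) -> (0,-5) [heading=270, draw]
  -- iteration 2/6 --
  RT 90: heading 270 -> 180
  FD 5: (0,-5) -> (-5,-5) [heading=180, draw]
  -- iteration 3/6 --
  RT 90: heading 180 -> 90
  FD 5: (-5,-5) -> (-5,0) [heading=90, draw]
  -- iteration 4/6 --
  RT 90: heading 90 -> 0
  FD 5: (-5,0) -> (0,0) [heading=0, draw]
  -- iteration 5/6 --
  RT 90: heading 0 -> 270
  FD 5: (0,0) -> (0,-5) [heading=270, draw]
  -- iteration 6/6 --
  RT 90: heading 270 -> 180
  FD 5: (0,-5) -> (-5,-5) [heading=180, draw]
]
RT 90: heading 180 -> 90
Final: pos=(-5,-5), heading=90, 6 segment(s) drawn
Waypoints (7 total):
(0, 0)
(0, -5)
(-5, -5)
(-5, 0)
(0, 0)
(0, -5)
(-5, -5)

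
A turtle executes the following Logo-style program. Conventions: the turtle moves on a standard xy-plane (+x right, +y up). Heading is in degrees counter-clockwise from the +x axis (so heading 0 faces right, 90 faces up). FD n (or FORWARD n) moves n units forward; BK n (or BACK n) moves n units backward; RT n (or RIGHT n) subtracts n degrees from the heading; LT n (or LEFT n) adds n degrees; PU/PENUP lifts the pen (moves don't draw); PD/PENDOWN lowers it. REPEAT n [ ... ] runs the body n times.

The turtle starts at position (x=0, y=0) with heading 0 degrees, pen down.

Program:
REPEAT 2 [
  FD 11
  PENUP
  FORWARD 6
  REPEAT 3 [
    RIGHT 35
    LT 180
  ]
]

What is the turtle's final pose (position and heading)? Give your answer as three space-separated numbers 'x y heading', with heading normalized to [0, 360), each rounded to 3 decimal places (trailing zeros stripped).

Executing turtle program step by step:
Start: pos=(0,0), heading=0, pen down
REPEAT 2 [
  -- iteration 1/2 --
  FD 11: (0,0) -> (11,0) [heading=0, draw]
  PU: pen up
  FD 6: (11,0) -> (17,0) [heading=0, move]
  REPEAT 3 [
    -- iteration 1/3 --
    RT 35: heading 0 -> 325
    LT 180: heading 325 -> 145
    -- iteration 2/3 --
    RT 35: heading 145 -> 110
    LT 180: heading 110 -> 290
    -- iteration 3/3 --
    RT 35: heading 290 -> 255
    LT 180: heading 255 -> 75
  ]
  -- iteration 2/2 --
  FD 11: (17,0) -> (19.847,10.625) [heading=75, move]
  PU: pen up
  FD 6: (19.847,10.625) -> (21.4,16.421) [heading=75, move]
  REPEAT 3 [
    -- iteration 1/3 --
    RT 35: heading 75 -> 40
    LT 180: heading 40 -> 220
    -- iteration 2/3 --
    RT 35: heading 220 -> 185
    LT 180: heading 185 -> 5
    -- iteration 3/3 --
    RT 35: heading 5 -> 330
    LT 180: heading 330 -> 150
  ]
]
Final: pos=(21.4,16.421), heading=150, 1 segment(s) drawn

Answer: 21.4 16.421 150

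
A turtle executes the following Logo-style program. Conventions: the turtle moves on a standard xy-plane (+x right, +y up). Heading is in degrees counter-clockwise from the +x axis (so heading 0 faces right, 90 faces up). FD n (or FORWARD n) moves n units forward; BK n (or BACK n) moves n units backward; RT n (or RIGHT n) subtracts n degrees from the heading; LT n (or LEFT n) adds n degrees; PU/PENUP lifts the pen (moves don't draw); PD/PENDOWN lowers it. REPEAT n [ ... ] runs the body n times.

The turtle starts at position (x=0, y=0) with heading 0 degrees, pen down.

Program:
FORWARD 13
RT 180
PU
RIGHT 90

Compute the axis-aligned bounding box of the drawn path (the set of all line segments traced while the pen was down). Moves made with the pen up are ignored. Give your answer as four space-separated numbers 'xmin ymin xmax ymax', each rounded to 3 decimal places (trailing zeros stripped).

Answer: 0 0 13 0

Derivation:
Executing turtle program step by step:
Start: pos=(0,0), heading=0, pen down
FD 13: (0,0) -> (13,0) [heading=0, draw]
RT 180: heading 0 -> 180
PU: pen up
RT 90: heading 180 -> 90
Final: pos=(13,0), heading=90, 1 segment(s) drawn

Segment endpoints: x in {0, 13}, y in {0}
xmin=0, ymin=0, xmax=13, ymax=0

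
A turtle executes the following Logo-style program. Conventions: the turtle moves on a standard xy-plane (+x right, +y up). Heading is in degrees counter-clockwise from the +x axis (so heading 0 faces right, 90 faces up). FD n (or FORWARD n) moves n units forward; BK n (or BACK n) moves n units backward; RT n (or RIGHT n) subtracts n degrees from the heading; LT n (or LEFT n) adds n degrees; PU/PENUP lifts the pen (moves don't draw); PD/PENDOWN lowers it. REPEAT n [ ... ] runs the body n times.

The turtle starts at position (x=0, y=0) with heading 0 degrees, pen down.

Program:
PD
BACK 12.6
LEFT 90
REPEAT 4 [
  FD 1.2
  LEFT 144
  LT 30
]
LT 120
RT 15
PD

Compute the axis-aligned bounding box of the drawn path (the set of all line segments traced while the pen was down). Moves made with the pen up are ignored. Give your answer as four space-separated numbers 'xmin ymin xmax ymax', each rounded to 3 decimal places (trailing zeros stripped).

Answer: -12.847 0 0 1.2

Derivation:
Executing turtle program step by step:
Start: pos=(0,0), heading=0, pen down
PD: pen down
BK 12.6: (0,0) -> (-12.6,0) [heading=0, draw]
LT 90: heading 0 -> 90
REPEAT 4 [
  -- iteration 1/4 --
  FD 1.2: (-12.6,0) -> (-12.6,1.2) [heading=90, draw]
  LT 144: heading 90 -> 234
  LT 30: heading 234 -> 264
  -- iteration 2/4 --
  FD 1.2: (-12.6,1.2) -> (-12.725,0.007) [heading=264, draw]
  LT 144: heading 264 -> 48
  LT 30: heading 48 -> 78
  -- iteration 3/4 --
  FD 1.2: (-12.725,0.007) -> (-12.476,1.18) [heading=78, draw]
  LT 144: heading 78 -> 222
  LT 30: heading 222 -> 252
  -- iteration 4/4 --
  FD 1.2: (-12.476,1.18) -> (-12.847,0.039) [heading=252, draw]
  LT 144: heading 252 -> 36
  LT 30: heading 36 -> 66
]
LT 120: heading 66 -> 186
RT 15: heading 186 -> 171
PD: pen down
Final: pos=(-12.847,0.039), heading=171, 5 segment(s) drawn

Segment endpoints: x in {-12.847, -12.725, -12.6, -12.476, 0}, y in {0, 0.007, 0.039, 1.18, 1.2}
xmin=-12.847, ymin=0, xmax=0, ymax=1.2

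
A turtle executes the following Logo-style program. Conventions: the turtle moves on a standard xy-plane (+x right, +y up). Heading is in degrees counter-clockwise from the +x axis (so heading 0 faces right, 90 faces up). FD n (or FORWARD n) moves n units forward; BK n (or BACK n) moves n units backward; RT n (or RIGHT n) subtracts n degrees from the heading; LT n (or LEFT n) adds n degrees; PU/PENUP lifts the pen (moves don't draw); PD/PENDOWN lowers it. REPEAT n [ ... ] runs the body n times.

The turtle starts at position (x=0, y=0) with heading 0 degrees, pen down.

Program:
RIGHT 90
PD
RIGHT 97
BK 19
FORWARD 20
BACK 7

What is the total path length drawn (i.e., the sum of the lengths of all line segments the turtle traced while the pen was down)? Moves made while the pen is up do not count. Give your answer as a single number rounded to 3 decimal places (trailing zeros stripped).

Answer: 46

Derivation:
Executing turtle program step by step:
Start: pos=(0,0), heading=0, pen down
RT 90: heading 0 -> 270
PD: pen down
RT 97: heading 270 -> 173
BK 19: (0,0) -> (18.858,-2.316) [heading=173, draw]
FD 20: (18.858,-2.316) -> (-0.993,0.122) [heading=173, draw]
BK 7: (-0.993,0.122) -> (5.955,-0.731) [heading=173, draw]
Final: pos=(5.955,-0.731), heading=173, 3 segment(s) drawn

Segment lengths:
  seg 1: (0,0) -> (18.858,-2.316), length = 19
  seg 2: (18.858,-2.316) -> (-0.993,0.122), length = 20
  seg 3: (-0.993,0.122) -> (5.955,-0.731), length = 7
Total = 46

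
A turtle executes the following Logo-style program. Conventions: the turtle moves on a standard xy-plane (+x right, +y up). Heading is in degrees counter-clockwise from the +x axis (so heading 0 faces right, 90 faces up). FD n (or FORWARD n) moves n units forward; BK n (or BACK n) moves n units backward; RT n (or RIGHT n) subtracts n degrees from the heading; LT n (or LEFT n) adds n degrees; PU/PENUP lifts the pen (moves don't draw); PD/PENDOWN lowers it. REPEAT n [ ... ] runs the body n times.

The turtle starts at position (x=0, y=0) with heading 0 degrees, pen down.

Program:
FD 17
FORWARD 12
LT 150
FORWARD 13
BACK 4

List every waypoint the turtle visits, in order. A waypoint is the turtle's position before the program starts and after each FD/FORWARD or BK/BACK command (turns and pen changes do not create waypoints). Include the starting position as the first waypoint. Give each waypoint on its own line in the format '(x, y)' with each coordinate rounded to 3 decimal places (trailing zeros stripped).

Answer: (0, 0)
(17, 0)
(29, 0)
(17.742, 6.5)
(21.206, 4.5)

Derivation:
Executing turtle program step by step:
Start: pos=(0,0), heading=0, pen down
FD 17: (0,0) -> (17,0) [heading=0, draw]
FD 12: (17,0) -> (29,0) [heading=0, draw]
LT 150: heading 0 -> 150
FD 13: (29,0) -> (17.742,6.5) [heading=150, draw]
BK 4: (17.742,6.5) -> (21.206,4.5) [heading=150, draw]
Final: pos=(21.206,4.5), heading=150, 4 segment(s) drawn
Waypoints (5 total):
(0, 0)
(17, 0)
(29, 0)
(17.742, 6.5)
(21.206, 4.5)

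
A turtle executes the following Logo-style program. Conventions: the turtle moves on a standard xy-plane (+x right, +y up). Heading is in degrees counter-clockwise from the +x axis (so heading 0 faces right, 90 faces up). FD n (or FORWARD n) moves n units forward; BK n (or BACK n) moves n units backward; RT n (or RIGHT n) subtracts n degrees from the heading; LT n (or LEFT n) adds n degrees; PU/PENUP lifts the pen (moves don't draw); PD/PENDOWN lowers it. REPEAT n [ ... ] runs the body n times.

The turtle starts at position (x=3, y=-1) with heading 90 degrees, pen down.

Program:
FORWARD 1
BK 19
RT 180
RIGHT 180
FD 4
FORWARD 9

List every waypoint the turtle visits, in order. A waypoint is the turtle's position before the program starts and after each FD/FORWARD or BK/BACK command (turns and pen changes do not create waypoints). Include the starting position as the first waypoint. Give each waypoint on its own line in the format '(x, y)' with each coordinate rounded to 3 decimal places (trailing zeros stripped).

Executing turtle program step by step:
Start: pos=(3,-1), heading=90, pen down
FD 1: (3,-1) -> (3,0) [heading=90, draw]
BK 19: (3,0) -> (3,-19) [heading=90, draw]
RT 180: heading 90 -> 270
RT 180: heading 270 -> 90
FD 4: (3,-19) -> (3,-15) [heading=90, draw]
FD 9: (3,-15) -> (3,-6) [heading=90, draw]
Final: pos=(3,-6), heading=90, 4 segment(s) drawn
Waypoints (5 total):
(3, -1)
(3, 0)
(3, -19)
(3, -15)
(3, -6)

Answer: (3, -1)
(3, 0)
(3, -19)
(3, -15)
(3, -6)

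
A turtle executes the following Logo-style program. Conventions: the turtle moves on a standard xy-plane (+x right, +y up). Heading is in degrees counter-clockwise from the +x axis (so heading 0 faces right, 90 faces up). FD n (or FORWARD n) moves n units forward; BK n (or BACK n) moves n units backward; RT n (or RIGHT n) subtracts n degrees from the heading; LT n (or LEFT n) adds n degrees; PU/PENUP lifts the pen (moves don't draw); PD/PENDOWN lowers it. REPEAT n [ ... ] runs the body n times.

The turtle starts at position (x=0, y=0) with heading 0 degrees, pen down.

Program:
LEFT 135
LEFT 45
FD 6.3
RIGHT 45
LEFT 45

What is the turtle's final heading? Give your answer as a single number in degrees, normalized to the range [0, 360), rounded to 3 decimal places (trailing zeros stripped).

Answer: 180

Derivation:
Executing turtle program step by step:
Start: pos=(0,0), heading=0, pen down
LT 135: heading 0 -> 135
LT 45: heading 135 -> 180
FD 6.3: (0,0) -> (-6.3,0) [heading=180, draw]
RT 45: heading 180 -> 135
LT 45: heading 135 -> 180
Final: pos=(-6.3,0), heading=180, 1 segment(s) drawn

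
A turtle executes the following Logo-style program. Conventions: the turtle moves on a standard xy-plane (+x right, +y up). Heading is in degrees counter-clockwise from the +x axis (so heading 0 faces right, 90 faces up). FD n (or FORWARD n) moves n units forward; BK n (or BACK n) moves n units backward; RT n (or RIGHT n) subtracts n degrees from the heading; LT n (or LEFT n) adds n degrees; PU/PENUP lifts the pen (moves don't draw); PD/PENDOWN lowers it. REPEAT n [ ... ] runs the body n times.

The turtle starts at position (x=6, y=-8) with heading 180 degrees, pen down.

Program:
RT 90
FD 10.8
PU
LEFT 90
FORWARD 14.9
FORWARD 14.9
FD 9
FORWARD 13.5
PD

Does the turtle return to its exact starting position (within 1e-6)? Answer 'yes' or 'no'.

Executing turtle program step by step:
Start: pos=(6,-8), heading=180, pen down
RT 90: heading 180 -> 90
FD 10.8: (6,-8) -> (6,2.8) [heading=90, draw]
PU: pen up
LT 90: heading 90 -> 180
FD 14.9: (6,2.8) -> (-8.9,2.8) [heading=180, move]
FD 14.9: (-8.9,2.8) -> (-23.8,2.8) [heading=180, move]
FD 9: (-23.8,2.8) -> (-32.8,2.8) [heading=180, move]
FD 13.5: (-32.8,2.8) -> (-46.3,2.8) [heading=180, move]
PD: pen down
Final: pos=(-46.3,2.8), heading=180, 1 segment(s) drawn

Start position: (6, -8)
Final position: (-46.3, 2.8)
Distance = 53.403; >= 1e-6 -> NOT closed

Answer: no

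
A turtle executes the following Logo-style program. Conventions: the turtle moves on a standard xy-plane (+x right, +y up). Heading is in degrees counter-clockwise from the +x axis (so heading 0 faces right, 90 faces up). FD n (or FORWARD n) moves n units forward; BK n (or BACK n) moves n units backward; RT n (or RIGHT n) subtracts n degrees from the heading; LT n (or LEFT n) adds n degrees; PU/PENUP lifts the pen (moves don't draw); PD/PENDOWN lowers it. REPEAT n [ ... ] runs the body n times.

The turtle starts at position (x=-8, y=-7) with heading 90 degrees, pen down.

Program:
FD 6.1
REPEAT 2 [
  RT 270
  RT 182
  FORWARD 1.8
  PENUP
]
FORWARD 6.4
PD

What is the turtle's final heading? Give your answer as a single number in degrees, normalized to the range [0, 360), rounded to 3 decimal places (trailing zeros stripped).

Answer: 266

Derivation:
Executing turtle program step by step:
Start: pos=(-8,-7), heading=90, pen down
FD 6.1: (-8,-7) -> (-8,-0.9) [heading=90, draw]
REPEAT 2 [
  -- iteration 1/2 --
  RT 270: heading 90 -> 180
  RT 182: heading 180 -> 358
  FD 1.8: (-8,-0.9) -> (-6.201,-0.963) [heading=358, draw]
  PU: pen up
  -- iteration 2/2 --
  RT 270: heading 358 -> 88
  RT 182: heading 88 -> 266
  FD 1.8: (-6.201,-0.963) -> (-6.327,-2.758) [heading=266, move]
  PU: pen up
]
FD 6.4: (-6.327,-2.758) -> (-6.773,-9.143) [heading=266, move]
PD: pen down
Final: pos=(-6.773,-9.143), heading=266, 2 segment(s) drawn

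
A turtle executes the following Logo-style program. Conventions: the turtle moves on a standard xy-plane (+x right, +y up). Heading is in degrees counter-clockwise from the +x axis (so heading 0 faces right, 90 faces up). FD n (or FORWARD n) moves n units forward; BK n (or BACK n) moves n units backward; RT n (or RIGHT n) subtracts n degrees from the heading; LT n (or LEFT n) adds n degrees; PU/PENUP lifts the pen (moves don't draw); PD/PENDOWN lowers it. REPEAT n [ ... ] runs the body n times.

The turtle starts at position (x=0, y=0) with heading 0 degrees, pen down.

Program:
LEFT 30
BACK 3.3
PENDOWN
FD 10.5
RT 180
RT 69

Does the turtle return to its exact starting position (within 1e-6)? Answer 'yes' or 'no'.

Executing turtle program step by step:
Start: pos=(0,0), heading=0, pen down
LT 30: heading 0 -> 30
BK 3.3: (0,0) -> (-2.858,-1.65) [heading=30, draw]
PD: pen down
FD 10.5: (-2.858,-1.65) -> (6.235,3.6) [heading=30, draw]
RT 180: heading 30 -> 210
RT 69: heading 210 -> 141
Final: pos=(6.235,3.6), heading=141, 2 segment(s) drawn

Start position: (0, 0)
Final position: (6.235, 3.6)
Distance = 7.2; >= 1e-6 -> NOT closed

Answer: no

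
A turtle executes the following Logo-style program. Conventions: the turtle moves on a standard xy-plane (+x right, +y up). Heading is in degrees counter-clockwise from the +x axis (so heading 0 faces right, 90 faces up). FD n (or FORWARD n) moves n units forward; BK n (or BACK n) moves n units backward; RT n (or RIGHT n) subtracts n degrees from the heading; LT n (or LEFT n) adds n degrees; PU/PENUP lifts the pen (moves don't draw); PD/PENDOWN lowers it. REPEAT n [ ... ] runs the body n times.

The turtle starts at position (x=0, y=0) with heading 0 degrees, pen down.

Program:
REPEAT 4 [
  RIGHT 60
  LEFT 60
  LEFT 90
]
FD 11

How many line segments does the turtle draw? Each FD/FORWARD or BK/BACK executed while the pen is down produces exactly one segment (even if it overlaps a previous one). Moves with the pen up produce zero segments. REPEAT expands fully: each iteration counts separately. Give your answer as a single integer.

Executing turtle program step by step:
Start: pos=(0,0), heading=0, pen down
REPEAT 4 [
  -- iteration 1/4 --
  RT 60: heading 0 -> 300
  LT 60: heading 300 -> 0
  LT 90: heading 0 -> 90
  -- iteration 2/4 --
  RT 60: heading 90 -> 30
  LT 60: heading 30 -> 90
  LT 90: heading 90 -> 180
  -- iteration 3/4 --
  RT 60: heading 180 -> 120
  LT 60: heading 120 -> 180
  LT 90: heading 180 -> 270
  -- iteration 4/4 --
  RT 60: heading 270 -> 210
  LT 60: heading 210 -> 270
  LT 90: heading 270 -> 0
]
FD 11: (0,0) -> (11,0) [heading=0, draw]
Final: pos=(11,0), heading=0, 1 segment(s) drawn
Segments drawn: 1

Answer: 1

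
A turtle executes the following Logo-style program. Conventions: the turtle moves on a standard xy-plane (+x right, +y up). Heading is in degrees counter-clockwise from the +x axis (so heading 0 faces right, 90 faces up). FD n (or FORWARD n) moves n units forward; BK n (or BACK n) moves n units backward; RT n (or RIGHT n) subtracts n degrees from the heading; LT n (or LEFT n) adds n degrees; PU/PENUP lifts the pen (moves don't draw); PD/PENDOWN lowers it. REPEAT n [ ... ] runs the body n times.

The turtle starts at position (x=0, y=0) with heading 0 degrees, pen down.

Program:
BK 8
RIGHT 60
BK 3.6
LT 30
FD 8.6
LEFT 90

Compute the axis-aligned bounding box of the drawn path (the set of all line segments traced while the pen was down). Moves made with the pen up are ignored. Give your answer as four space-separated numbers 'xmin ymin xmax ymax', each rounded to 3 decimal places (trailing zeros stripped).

Executing turtle program step by step:
Start: pos=(0,0), heading=0, pen down
BK 8: (0,0) -> (-8,0) [heading=0, draw]
RT 60: heading 0 -> 300
BK 3.6: (-8,0) -> (-9.8,3.118) [heading=300, draw]
LT 30: heading 300 -> 330
FD 8.6: (-9.8,3.118) -> (-2.352,-1.182) [heading=330, draw]
LT 90: heading 330 -> 60
Final: pos=(-2.352,-1.182), heading=60, 3 segment(s) drawn

Segment endpoints: x in {-9.8, -8, -2.352, 0}, y in {-1.182, 0, 3.118}
xmin=-9.8, ymin=-1.182, xmax=0, ymax=3.118

Answer: -9.8 -1.182 0 3.118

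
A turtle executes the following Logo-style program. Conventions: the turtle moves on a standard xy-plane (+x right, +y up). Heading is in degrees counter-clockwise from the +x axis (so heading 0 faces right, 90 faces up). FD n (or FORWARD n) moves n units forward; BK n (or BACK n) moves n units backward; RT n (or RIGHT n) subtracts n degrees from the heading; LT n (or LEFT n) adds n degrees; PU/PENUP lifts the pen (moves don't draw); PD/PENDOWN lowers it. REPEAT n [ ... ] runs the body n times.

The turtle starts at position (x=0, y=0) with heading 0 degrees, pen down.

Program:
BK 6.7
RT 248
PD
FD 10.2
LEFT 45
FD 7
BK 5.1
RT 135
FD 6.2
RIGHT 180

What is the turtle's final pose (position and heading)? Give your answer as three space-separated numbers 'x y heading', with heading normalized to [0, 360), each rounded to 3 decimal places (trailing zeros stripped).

Answer: -6.521 12.522 202

Derivation:
Executing turtle program step by step:
Start: pos=(0,0), heading=0, pen down
BK 6.7: (0,0) -> (-6.7,0) [heading=0, draw]
RT 248: heading 0 -> 112
PD: pen down
FD 10.2: (-6.7,0) -> (-10.521,9.457) [heading=112, draw]
LT 45: heading 112 -> 157
FD 7: (-10.521,9.457) -> (-16.965,12.192) [heading=157, draw]
BK 5.1: (-16.965,12.192) -> (-12.27,10.2) [heading=157, draw]
RT 135: heading 157 -> 22
FD 6.2: (-12.27,10.2) -> (-6.521,12.522) [heading=22, draw]
RT 180: heading 22 -> 202
Final: pos=(-6.521,12.522), heading=202, 5 segment(s) drawn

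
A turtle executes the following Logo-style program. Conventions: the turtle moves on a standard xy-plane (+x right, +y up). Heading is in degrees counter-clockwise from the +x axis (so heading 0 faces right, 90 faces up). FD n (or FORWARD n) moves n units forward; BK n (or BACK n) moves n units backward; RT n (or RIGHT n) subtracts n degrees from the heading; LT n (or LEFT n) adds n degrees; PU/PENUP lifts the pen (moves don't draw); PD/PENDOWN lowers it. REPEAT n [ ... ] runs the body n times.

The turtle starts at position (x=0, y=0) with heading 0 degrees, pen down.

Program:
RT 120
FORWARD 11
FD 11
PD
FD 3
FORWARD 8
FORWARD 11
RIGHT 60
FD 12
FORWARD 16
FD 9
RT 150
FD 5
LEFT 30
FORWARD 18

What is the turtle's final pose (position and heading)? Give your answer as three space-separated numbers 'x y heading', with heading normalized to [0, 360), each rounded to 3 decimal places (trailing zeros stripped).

Executing turtle program step by step:
Start: pos=(0,0), heading=0, pen down
RT 120: heading 0 -> 240
FD 11: (0,0) -> (-5.5,-9.526) [heading=240, draw]
FD 11: (-5.5,-9.526) -> (-11,-19.053) [heading=240, draw]
PD: pen down
FD 3: (-11,-19.053) -> (-12.5,-21.651) [heading=240, draw]
FD 8: (-12.5,-21.651) -> (-16.5,-28.579) [heading=240, draw]
FD 11: (-16.5,-28.579) -> (-22,-38.105) [heading=240, draw]
RT 60: heading 240 -> 180
FD 12: (-22,-38.105) -> (-34,-38.105) [heading=180, draw]
FD 16: (-34,-38.105) -> (-50,-38.105) [heading=180, draw]
FD 9: (-50,-38.105) -> (-59,-38.105) [heading=180, draw]
RT 150: heading 180 -> 30
FD 5: (-59,-38.105) -> (-54.67,-35.605) [heading=30, draw]
LT 30: heading 30 -> 60
FD 18: (-54.67,-35.605) -> (-45.67,-20.017) [heading=60, draw]
Final: pos=(-45.67,-20.017), heading=60, 10 segment(s) drawn

Answer: -45.67 -20.017 60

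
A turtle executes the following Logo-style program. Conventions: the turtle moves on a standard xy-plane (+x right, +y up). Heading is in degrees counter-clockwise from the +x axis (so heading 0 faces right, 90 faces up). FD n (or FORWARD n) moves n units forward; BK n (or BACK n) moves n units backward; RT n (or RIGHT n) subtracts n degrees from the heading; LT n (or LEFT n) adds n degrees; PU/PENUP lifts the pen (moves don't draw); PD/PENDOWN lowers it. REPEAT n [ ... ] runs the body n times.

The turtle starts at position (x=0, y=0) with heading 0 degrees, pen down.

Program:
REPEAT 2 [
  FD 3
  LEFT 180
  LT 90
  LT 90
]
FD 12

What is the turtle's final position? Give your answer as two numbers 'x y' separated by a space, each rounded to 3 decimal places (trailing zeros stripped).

Executing turtle program step by step:
Start: pos=(0,0), heading=0, pen down
REPEAT 2 [
  -- iteration 1/2 --
  FD 3: (0,0) -> (3,0) [heading=0, draw]
  LT 180: heading 0 -> 180
  LT 90: heading 180 -> 270
  LT 90: heading 270 -> 0
  -- iteration 2/2 --
  FD 3: (3,0) -> (6,0) [heading=0, draw]
  LT 180: heading 0 -> 180
  LT 90: heading 180 -> 270
  LT 90: heading 270 -> 0
]
FD 12: (6,0) -> (18,0) [heading=0, draw]
Final: pos=(18,0), heading=0, 3 segment(s) drawn

Answer: 18 0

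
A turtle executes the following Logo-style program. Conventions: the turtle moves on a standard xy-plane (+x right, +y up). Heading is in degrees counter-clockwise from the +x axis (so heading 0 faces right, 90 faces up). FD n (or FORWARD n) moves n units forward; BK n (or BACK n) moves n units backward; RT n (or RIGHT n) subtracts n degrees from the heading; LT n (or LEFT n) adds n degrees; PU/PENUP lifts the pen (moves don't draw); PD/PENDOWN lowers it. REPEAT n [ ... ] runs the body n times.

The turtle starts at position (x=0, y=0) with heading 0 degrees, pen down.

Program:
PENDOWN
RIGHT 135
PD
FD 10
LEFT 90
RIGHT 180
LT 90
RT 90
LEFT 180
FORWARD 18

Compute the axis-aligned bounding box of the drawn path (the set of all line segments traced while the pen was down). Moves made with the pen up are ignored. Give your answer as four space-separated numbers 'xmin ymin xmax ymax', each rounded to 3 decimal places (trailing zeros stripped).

Answer: -7.071 -19.799 5.657 0

Derivation:
Executing turtle program step by step:
Start: pos=(0,0), heading=0, pen down
PD: pen down
RT 135: heading 0 -> 225
PD: pen down
FD 10: (0,0) -> (-7.071,-7.071) [heading=225, draw]
LT 90: heading 225 -> 315
RT 180: heading 315 -> 135
LT 90: heading 135 -> 225
RT 90: heading 225 -> 135
LT 180: heading 135 -> 315
FD 18: (-7.071,-7.071) -> (5.657,-19.799) [heading=315, draw]
Final: pos=(5.657,-19.799), heading=315, 2 segment(s) drawn

Segment endpoints: x in {-7.071, 0, 5.657}, y in {-19.799, -7.071, 0}
xmin=-7.071, ymin=-19.799, xmax=5.657, ymax=0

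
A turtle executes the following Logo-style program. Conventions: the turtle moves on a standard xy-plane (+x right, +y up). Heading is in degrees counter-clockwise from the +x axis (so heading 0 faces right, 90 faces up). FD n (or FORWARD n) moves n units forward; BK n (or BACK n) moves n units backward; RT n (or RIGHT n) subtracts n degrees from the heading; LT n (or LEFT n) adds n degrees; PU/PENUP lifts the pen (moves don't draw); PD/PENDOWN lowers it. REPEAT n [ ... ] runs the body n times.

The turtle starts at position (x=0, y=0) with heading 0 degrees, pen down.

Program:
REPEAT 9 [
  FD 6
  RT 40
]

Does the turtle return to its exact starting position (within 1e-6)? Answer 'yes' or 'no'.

Answer: yes

Derivation:
Executing turtle program step by step:
Start: pos=(0,0), heading=0, pen down
REPEAT 9 [
  -- iteration 1/9 --
  FD 6: (0,0) -> (6,0) [heading=0, draw]
  RT 40: heading 0 -> 320
  -- iteration 2/9 --
  FD 6: (6,0) -> (10.596,-3.857) [heading=320, draw]
  RT 40: heading 320 -> 280
  -- iteration 3/9 --
  FD 6: (10.596,-3.857) -> (11.638,-9.766) [heading=280, draw]
  RT 40: heading 280 -> 240
  -- iteration 4/9 --
  FD 6: (11.638,-9.766) -> (8.638,-14.962) [heading=240, draw]
  RT 40: heading 240 -> 200
  -- iteration 5/9 --
  FD 6: (8.638,-14.962) -> (3,-17.014) [heading=200, draw]
  RT 40: heading 200 -> 160
  -- iteration 6/9 --
  FD 6: (3,-17.014) -> (-2.638,-14.962) [heading=160, draw]
  RT 40: heading 160 -> 120
  -- iteration 7/9 --
  FD 6: (-2.638,-14.962) -> (-5.638,-9.766) [heading=120, draw]
  RT 40: heading 120 -> 80
  -- iteration 8/9 --
  FD 6: (-5.638,-9.766) -> (-4.596,-3.857) [heading=80, draw]
  RT 40: heading 80 -> 40
  -- iteration 9/9 --
  FD 6: (-4.596,-3.857) -> (0,0) [heading=40, draw]
  RT 40: heading 40 -> 0
]
Final: pos=(0,0), heading=0, 9 segment(s) drawn

Start position: (0, 0)
Final position: (0, 0)
Distance = 0; < 1e-6 -> CLOSED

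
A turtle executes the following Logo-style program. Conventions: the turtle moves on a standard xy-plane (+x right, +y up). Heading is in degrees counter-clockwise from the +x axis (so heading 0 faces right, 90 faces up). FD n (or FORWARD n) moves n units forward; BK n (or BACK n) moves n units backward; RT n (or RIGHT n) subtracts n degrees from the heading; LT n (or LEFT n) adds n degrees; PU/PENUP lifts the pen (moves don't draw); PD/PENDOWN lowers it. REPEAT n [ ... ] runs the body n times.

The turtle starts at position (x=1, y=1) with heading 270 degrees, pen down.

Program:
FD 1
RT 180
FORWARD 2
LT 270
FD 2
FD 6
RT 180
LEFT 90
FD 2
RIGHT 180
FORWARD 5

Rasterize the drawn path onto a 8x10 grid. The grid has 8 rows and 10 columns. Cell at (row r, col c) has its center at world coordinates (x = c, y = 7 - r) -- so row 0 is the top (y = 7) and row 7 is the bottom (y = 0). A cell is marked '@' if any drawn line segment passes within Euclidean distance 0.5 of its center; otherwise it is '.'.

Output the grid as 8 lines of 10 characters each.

Answer: ..........
..........
.........@
.........@
.........@
.@@@@@@@@@
.@.......@
.@.......@

Derivation:
Segment 0: (1,1) -> (1,0)
Segment 1: (1,0) -> (1,2)
Segment 2: (1,2) -> (3,2)
Segment 3: (3,2) -> (9,2)
Segment 4: (9,2) -> (9,-0)
Segment 5: (9,-0) -> (9,5)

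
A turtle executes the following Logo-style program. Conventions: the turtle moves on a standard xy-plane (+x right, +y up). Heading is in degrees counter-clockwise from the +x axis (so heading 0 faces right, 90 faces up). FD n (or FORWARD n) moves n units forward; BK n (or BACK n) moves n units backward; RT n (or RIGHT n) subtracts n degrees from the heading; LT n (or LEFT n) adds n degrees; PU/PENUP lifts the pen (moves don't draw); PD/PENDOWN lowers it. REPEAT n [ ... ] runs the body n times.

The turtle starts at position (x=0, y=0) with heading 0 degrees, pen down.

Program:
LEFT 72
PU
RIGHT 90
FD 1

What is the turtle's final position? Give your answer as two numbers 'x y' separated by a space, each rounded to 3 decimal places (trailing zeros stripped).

Answer: 0.951 -0.309

Derivation:
Executing turtle program step by step:
Start: pos=(0,0), heading=0, pen down
LT 72: heading 0 -> 72
PU: pen up
RT 90: heading 72 -> 342
FD 1: (0,0) -> (0.951,-0.309) [heading=342, move]
Final: pos=(0.951,-0.309), heading=342, 0 segment(s) drawn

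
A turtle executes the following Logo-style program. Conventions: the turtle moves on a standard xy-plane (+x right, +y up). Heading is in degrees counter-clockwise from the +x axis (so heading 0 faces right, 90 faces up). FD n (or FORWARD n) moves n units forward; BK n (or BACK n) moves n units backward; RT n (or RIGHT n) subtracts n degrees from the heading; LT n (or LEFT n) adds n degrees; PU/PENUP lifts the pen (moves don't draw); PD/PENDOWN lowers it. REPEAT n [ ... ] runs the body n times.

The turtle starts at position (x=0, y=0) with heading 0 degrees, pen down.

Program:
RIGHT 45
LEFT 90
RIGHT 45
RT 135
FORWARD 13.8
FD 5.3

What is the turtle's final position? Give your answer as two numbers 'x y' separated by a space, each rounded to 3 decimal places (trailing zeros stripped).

Executing turtle program step by step:
Start: pos=(0,0), heading=0, pen down
RT 45: heading 0 -> 315
LT 90: heading 315 -> 45
RT 45: heading 45 -> 0
RT 135: heading 0 -> 225
FD 13.8: (0,0) -> (-9.758,-9.758) [heading=225, draw]
FD 5.3: (-9.758,-9.758) -> (-13.506,-13.506) [heading=225, draw]
Final: pos=(-13.506,-13.506), heading=225, 2 segment(s) drawn

Answer: -13.506 -13.506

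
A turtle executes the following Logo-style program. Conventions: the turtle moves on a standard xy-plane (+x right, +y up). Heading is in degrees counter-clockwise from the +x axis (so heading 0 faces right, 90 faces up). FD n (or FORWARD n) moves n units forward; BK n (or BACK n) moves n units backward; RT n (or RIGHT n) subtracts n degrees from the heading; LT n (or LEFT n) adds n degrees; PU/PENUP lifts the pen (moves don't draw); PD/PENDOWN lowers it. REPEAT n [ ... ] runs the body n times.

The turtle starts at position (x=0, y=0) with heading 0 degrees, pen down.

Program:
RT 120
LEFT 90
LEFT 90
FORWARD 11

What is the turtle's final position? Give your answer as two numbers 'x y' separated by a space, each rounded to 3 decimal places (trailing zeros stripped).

Answer: 5.5 9.526

Derivation:
Executing turtle program step by step:
Start: pos=(0,0), heading=0, pen down
RT 120: heading 0 -> 240
LT 90: heading 240 -> 330
LT 90: heading 330 -> 60
FD 11: (0,0) -> (5.5,9.526) [heading=60, draw]
Final: pos=(5.5,9.526), heading=60, 1 segment(s) drawn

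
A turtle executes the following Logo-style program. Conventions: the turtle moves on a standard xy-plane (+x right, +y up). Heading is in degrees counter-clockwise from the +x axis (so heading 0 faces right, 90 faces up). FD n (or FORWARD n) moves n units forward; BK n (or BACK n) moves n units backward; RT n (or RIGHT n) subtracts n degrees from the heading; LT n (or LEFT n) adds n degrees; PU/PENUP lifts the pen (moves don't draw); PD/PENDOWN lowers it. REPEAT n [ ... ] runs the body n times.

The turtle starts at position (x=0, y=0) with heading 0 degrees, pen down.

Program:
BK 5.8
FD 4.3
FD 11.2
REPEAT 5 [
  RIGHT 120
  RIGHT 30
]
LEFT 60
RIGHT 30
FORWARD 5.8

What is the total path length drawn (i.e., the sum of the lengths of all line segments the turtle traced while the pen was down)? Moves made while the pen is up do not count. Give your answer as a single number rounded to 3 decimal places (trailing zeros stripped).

Answer: 27.1

Derivation:
Executing turtle program step by step:
Start: pos=(0,0), heading=0, pen down
BK 5.8: (0,0) -> (-5.8,0) [heading=0, draw]
FD 4.3: (-5.8,0) -> (-1.5,0) [heading=0, draw]
FD 11.2: (-1.5,0) -> (9.7,0) [heading=0, draw]
REPEAT 5 [
  -- iteration 1/5 --
  RT 120: heading 0 -> 240
  RT 30: heading 240 -> 210
  -- iteration 2/5 --
  RT 120: heading 210 -> 90
  RT 30: heading 90 -> 60
  -- iteration 3/5 --
  RT 120: heading 60 -> 300
  RT 30: heading 300 -> 270
  -- iteration 4/5 --
  RT 120: heading 270 -> 150
  RT 30: heading 150 -> 120
  -- iteration 5/5 --
  RT 120: heading 120 -> 0
  RT 30: heading 0 -> 330
]
LT 60: heading 330 -> 30
RT 30: heading 30 -> 0
FD 5.8: (9.7,0) -> (15.5,0) [heading=0, draw]
Final: pos=(15.5,0), heading=0, 4 segment(s) drawn

Segment lengths:
  seg 1: (0,0) -> (-5.8,0), length = 5.8
  seg 2: (-5.8,0) -> (-1.5,0), length = 4.3
  seg 3: (-1.5,0) -> (9.7,0), length = 11.2
  seg 4: (9.7,0) -> (15.5,0), length = 5.8
Total = 27.1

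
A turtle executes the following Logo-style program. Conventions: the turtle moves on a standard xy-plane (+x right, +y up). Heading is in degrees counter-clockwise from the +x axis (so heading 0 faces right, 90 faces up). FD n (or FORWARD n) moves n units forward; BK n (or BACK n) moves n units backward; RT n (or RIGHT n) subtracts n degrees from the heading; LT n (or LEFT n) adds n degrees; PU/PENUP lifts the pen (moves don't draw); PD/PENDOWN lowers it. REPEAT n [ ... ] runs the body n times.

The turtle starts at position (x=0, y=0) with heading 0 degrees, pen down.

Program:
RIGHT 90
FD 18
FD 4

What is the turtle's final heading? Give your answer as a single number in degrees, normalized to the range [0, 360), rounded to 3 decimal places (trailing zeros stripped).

Answer: 270

Derivation:
Executing turtle program step by step:
Start: pos=(0,0), heading=0, pen down
RT 90: heading 0 -> 270
FD 18: (0,0) -> (0,-18) [heading=270, draw]
FD 4: (0,-18) -> (0,-22) [heading=270, draw]
Final: pos=(0,-22), heading=270, 2 segment(s) drawn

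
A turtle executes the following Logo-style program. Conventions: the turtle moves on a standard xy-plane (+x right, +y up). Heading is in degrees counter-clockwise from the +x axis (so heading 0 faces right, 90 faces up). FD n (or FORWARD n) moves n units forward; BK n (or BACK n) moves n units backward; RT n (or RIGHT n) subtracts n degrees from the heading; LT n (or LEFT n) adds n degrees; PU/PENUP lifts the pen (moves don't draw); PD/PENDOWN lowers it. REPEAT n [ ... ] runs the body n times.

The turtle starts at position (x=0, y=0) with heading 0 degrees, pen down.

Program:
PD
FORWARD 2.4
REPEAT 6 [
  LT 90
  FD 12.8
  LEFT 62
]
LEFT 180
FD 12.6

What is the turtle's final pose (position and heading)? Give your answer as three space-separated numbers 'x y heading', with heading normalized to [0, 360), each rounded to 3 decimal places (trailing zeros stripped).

Executing turtle program step by step:
Start: pos=(0,0), heading=0, pen down
PD: pen down
FD 2.4: (0,0) -> (2.4,0) [heading=0, draw]
REPEAT 6 [
  -- iteration 1/6 --
  LT 90: heading 0 -> 90
  FD 12.8: (2.4,0) -> (2.4,12.8) [heading=90, draw]
  LT 62: heading 90 -> 152
  -- iteration 2/6 --
  LT 90: heading 152 -> 242
  FD 12.8: (2.4,12.8) -> (-3.609,1.498) [heading=242, draw]
  LT 62: heading 242 -> 304
  -- iteration 3/6 --
  LT 90: heading 304 -> 34
  FD 12.8: (-3.609,1.498) -> (7.002,8.656) [heading=34, draw]
  LT 62: heading 34 -> 96
  -- iteration 4/6 --
  LT 90: heading 96 -> 186
  FD 12.8: (7.002,8.656) -> (-5.727,7.318) [heading=186, draw]
  LT 62: heading 186 -> 248
  -- iteration 5/6 --
  LT 90: heading 248 -> 338
  FD 12.8: (-5.727,7.318) -> (6.141,2.523) [heading=338, draw]
  LT 62: heading 338 -> 40
  -- iteration 6/6 --
  LT 90: heading 40 -> 130
  FD 12.8: (6.141,2.523) -> (-2.087,12.328) [heading=130, draw]
  LT 62: heading 130 -> 192
]
LT 180: heading 192 -> 12
FD 12.6: (-2.087,12.328) -> (10.237,14.948) [heading=12, draw]
Final: pos=(10.237,14.948), heading=12, 8 segment(s) drawn

Answer: 10.237 14.948 12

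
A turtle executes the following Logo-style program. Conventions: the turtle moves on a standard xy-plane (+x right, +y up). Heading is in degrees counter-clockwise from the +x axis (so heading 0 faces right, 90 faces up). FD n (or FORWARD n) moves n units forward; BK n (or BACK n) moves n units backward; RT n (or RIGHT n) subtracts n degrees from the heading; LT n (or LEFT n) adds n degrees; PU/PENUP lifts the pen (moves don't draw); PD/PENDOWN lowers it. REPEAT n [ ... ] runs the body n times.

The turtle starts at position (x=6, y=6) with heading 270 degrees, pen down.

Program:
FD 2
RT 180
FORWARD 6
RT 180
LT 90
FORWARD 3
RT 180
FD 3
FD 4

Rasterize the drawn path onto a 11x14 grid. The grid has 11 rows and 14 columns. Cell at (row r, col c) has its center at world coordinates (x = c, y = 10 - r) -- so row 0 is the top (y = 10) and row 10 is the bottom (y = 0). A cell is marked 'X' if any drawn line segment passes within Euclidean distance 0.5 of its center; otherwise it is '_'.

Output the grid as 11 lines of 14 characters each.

Segment 0: (6,6) -> (6,4)
Segment 1: (6,4) -> (6,10)
Segment 2: (6,10) -> (9,10)
Segment 3: (9,10) -> (6,10)
Segment 4: (6,10) -> (2,10)

Answer: __XXXXXXXX____
______X_______
______X_______
______X_______
______X_______
______X_______
______X_______
______________
______________
______________
______________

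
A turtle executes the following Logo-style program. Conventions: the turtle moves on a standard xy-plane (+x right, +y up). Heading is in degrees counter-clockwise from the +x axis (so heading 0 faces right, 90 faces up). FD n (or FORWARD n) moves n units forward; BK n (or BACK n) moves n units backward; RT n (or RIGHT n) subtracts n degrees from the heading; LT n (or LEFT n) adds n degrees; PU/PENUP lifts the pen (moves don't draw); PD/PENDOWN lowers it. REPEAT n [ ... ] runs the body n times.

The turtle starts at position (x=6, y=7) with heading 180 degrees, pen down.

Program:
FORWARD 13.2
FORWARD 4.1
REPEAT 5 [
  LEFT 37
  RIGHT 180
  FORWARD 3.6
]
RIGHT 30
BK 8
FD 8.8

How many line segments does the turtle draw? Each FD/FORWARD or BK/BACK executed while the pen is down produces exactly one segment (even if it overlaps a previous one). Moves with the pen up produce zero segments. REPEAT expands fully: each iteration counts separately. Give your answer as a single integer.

Answer: 9

Derivation:
Executing turtle program step by step:
Start: pos=(6,7), heading=180, pen down
FD 13.2: (6,7) -> (-7.2,7) [heading=180, draw]
FD 4.1: (-7.2,7) -> (-11.3,7) [heading=180, draw]
REPEAT 5 [
  -- iteration 1/5 --
  LT 37: heading 180 -> 217
  RT 180: heading 217 -> 37
  FD 3.6: (-11.3,7) -> (-8.425,9.167) [heading=37, draw]
  -- iteration 2/5 --
  LT 37: heading 37 -> 74
  RT 180: heading 74 -> 254
  FD 3.6: (-8.425,9.167) -> (-9.417,5.706) [heading=254, draw]
  -- iteration 3/5 --
  LT 37: heading 254 -> 291
  RT 180: heading 291 -> 111
  FD 3.6: (-9.417,5.706) -> (-10.707,9.067) [heading=111, draw]
  -- iteration 4/5 --
  LT 37: heading 111 -> 148
  RT 180: heading 148 -> 328
  FD 3.6: (-10.707,9.067) -> (-7.654,7.159) [heading=328, draw]
  -- iteration 5/5 --
  LT 37: heading 328 -> 5
  RT 180: heading 5 -> 185
  FD 3.6: (-7.654,7.159) -> (-11.241,6.845) [heading=185, draw]
]
RT 30: heading 185 -> 155
BK 8: (-11.241,6.845) -> (-3.99,3.464) [heading=155, draw]
FD 8.8: (-3.99,3.464) -> (-11.966,7.184) [heading=155, draw]
Final: pos=(-11.966,7.184), heading=155, 9 segment(s) drawn
Segments drawn: 9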